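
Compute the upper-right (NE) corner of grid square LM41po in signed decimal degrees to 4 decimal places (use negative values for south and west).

Field L=11, M=12: +11·20° lon, +12·10° lat → SW at lon 40°, lat 30°.
Square 4, 1: +4·2° lon, +1·1° lat → SW at lon 48°, lat 31°.
Subsquare p=15, o=14: +15·0.0833333° lon, +14·0.0416667° lat → SW at lon 49.25°, lat 31.5833°.
Cell spans 0.0833333° lon × 0.0416667° lat. NE corner is SW corner plus one full cell.
latitude 31.6250, longitude 49.3333.

31.6250, 49.3333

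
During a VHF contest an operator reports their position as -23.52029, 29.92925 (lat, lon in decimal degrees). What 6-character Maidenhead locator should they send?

KG46xl

Add 180° to longitude and 90° to latitude: 209.9292, 66.4797.
Field: lon ⌊209.9292/20⌋ = 10 → K; lat ⌊66.4797/10⌋ = 6 → G.
Square: lon ⌊9.9292/2⌋ = 4; lat ⌊6.4797/1⌋ = 6.
Subsquare: lon ⌊1.9292/0.0833333⌋ = 23 → x; lat ⌊0.4797/0.0416667⌋ = 11 → l.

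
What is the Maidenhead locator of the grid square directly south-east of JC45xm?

JC55al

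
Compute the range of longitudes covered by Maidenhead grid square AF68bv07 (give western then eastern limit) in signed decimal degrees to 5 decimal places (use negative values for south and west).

-167.91667, -167.90833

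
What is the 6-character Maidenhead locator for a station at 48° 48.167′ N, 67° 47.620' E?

Offset from 180°W / 90°S: lon 247.7937°, lat 138.8028°.
Field: lon ⌊247.7937/20⌋ = 12 → M; lat ⌊138.8028/10⌋ = 13 → N.
Square: lon ⌊7.7937/2⌋ = 3; lat ⌊8.8028/1⌋ = 8.
Subsquare: lon ⌊1.7937/0.0833333⌋ = 21 → v; lat ⌊0.8028/0.0416667⌋ = 19 → t.

MN38vt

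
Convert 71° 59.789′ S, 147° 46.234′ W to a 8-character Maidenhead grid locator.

BB68ca70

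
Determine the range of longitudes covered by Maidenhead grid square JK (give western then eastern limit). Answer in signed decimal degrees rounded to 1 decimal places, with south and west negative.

0.0, 20.0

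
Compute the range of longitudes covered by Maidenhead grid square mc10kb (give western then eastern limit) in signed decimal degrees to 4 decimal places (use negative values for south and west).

62.8333, 62.9167

Field M=12, C=2: +12·20° lon, +2·10° lat → SW at lon 60°, lat -70°.
Square 1, 0: +1·2° lon, +0·1° lat → SW at lon 62°, lat -70°.
Subsquare k=10, b=1: +10·0.0833333° lon, +1·0.0416667° lat → SW at lon 62.8333°, lat -69.9583°.
Cell spans 0.0833333° lon × 0.0416667° lat.
west 62.8333, east 62.9167.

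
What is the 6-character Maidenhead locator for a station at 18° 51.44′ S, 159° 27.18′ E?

QH91rd

Add 180° to longitude and 90° to latitude: 339.4530, 71.1427.
Field: 339.4530/20 → 16 → Q, 71.1427/10 → 7 → H; chars QH.
Square: 19.4530/2 → 9, 1.1427/1 → 1; chars 91.
Subsquare: 1.4530/0.0833333 → 17 → r, 0.1427/0.0416667 → 3 → d; chars rd.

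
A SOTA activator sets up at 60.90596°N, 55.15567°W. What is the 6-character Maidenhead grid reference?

GP20kv

Add 180° to longitude and 90° to latitude: 124.8443, 150.9060.
Field: 124.8443/20 → 6 → G, 150.9060/10 → 15 → P; chars GP.
Square: 4.8443/2 → 2, 0.9060/1 → 0; chars 20.
Subsquare: 0.8443/0.0833333 → 10 → k, 0.9060/0.0416667 → 21 → v; chars kv.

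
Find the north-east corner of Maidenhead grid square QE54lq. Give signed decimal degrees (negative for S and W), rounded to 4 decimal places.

Field Q=16, E=4: +16·20° lon, +4·10° lat → SW at lon 140°, lat -50°.
Square 5, 4: +5·2° lon, +4·1° lat → SW at lon 150°, lat -46°.
Subsquare l=11, q=16: +11·0.0833333° lon, +16·0.0416667° lat → SW at lon 150.917°, lat -45.3333°.
Cell spans 0.0833333° lon × 0.0416667° lat. NE corner is SW corner plus one full cell.
latitude -45.2917, longitude 151.0000.

-45.2917, 151.0000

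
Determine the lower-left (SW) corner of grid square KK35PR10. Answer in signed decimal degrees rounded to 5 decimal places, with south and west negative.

15.70833, 27.25833

Field K=10, K=10: +10·20° lon, +10·10° lat → SW at lon 20°, lat 10°.
Square 3, 5: +3·2° lon, +5·1° lat → SW at lon 26°, lat 15°.
Subsquare p=15, r=17: +15·0.0833333° lon, +17·0.0416667° lat → SW at lon 27.25°, lat 15.7083°.
Extended square 1, 0: +1·0.00833333° lon, +0·0.00416667° lat → SW at lon 27.2583°, lat 15.7083°.
latitude 15.70833, longitude 27.25833.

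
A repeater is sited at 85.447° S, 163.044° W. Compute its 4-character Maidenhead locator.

AA84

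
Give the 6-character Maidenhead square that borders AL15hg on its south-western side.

Longitude subsquare h = 7; −1 → 6 = g.
Latitude subsquare g = 6; −1 → 5 = f.

AL15gf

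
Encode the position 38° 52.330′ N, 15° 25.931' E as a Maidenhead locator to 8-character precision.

Offset from 180°W / 90°S: lon 195.43218°, lat 128.87217°.
Field: 195.43218/20 → 9 → J, 128.87217/10 → 12 → M; chars JM.
Square: 15.43218/2 → 7, 8.87217/1 → 8; chars 78.
Subsquare: 1.43218/0.0833333 → 17 → r, 0.87217/0.0416667 → 20 → u; chars ru.
Extended square: 0.01552/0.00833333 → 1, 0.03883/0.00416667 → 9; chars 19.

JM78ru19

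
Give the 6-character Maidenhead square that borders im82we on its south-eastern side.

IM82xd

Longitude subsquare w = 22; +1 → 23 = x.
Latitude subsquare e = 4; −1 → 3 = d.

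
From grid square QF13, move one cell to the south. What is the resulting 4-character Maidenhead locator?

Latitude square 3; −1 → 2.
The longitude characters are unchanged.

QF12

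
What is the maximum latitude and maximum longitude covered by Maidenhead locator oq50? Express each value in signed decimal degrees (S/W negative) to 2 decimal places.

Field O=14, Q=16: +14·20° lon, +16·10° lat → SW at lon 100°, lat 70°.
Square 5, 0: +5·2° lon, +0·1° lat → SW at lon 110°, lat 70°.
Cell spans 2° lon × 1° lat. NE corner is SW corner plus one full cell.
latitude 71.00, longitude 112.00.

71.00, 112.00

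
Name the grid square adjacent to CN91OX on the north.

CN92oa

Latitude subsquare x = 23; +1 → 24, wraps to 0 = a, carry into square.
Latitude square 1; +1 → 2.
The longitude characters are unchanged.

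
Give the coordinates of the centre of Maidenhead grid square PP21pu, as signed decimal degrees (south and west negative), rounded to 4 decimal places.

Field P=15, P=15: +15·20° lon, +15·10° lat → SW at lon 120°, lat 60°.
Square 2, 1: +2·2° lon, +1·1° lat → SW at lon 124°, lat 61°.
Subsquare p=15, u=20: +15·0.0833333° lon, +20·0.0416667° lat → SW at lon 125.25°, lat 61.8333°.
Cell spans 0.0833333° lon × 0.0416667° lat. Centre is SW corner plus half of each.
latitude 61.8542, longitude 125.2917.

61.8542, 125.2917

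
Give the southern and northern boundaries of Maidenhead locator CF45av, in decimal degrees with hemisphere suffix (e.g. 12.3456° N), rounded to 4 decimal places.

34.1250° S, 34.0833° S

Field C=2, F=5: +2·20° lon, +5·10° lat → SW at lon -140°, lat -40°.
Square 4, 5: +4·2° lon, +5·1° lat → SW at lon -132°, lat -35°.
Subsquare a=0, v=21: +0·0.0833333° lon, +21·0.0416667° lat → SW at lon -132°, lat -34.125°.
Cell spans 0.0833333° lon × 0.0416667° lat.
south 34.1250° S, north 34.0833° S.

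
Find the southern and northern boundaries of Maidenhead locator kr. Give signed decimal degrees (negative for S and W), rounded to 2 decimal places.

80.00, 90.00

Field K=10, R=17: +10·20° lon, +17·10° lat → SW at lon 20°, lat 80°.
Cell spans 20° lon × 10° lat.
south 80.00, north 90.00.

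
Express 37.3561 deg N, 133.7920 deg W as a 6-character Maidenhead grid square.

Add 180° to longitude and 90° to latitude: 46.2080, 127.3561.
Field: lon ⌊46.2080/20⌋ = 2 → C; lat ⌊127.3561/10⌋ = 12 → M.
Square: lon ⌊6.2080/2⌋ = 3; lat ⌊7.3561/1⌋ = 7.
Subsquare: lon ⌊0.2080/0.0833333⌋ = 2 → c; lat ⌊0.3561/0.0416667⌋ = 8 → i.

CM37ci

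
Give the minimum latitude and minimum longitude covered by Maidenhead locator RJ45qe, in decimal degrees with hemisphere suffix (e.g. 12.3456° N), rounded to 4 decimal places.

Field R=17, J=9: +17·20° lon, +9·10° lat → SW at lon 160°, lat 0°.
Square 4, 5: +4·2° lon, +5·1° lat → SW at lon 168°, lat 5°.
Subsquare q=16, e=4: +16·0.0833333° lon, +4·0.0416667° lat → SW at lon 169.333°, lat 5.16667°.
latitude 5.1667° N, longitude 169.3333° E.

5.1667° N, 169.3333° E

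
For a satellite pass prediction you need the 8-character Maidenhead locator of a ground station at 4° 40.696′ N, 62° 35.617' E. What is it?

MJ14hq12

Shift to the Maidenhead origin (180°W, 90°S): lon 242.59362, lat 94.67827.
Field: lon ⌊242.59362/20⌋ = 12 → M; lat ⌊94.67827/10⌋ = 9 → J.
Square: lon ⌊2.59362/2⌋ = 1; lat ⌊4.67827/1⌋ = 4.
Subsquare: lon ⌊0.59362/0.0833333⌋ = 7 → h; lat ⌊0.67827/0.0416667⌋ = 16 → q.
Extended square: lon ⌊0.01028/0.00833333⌋ = 1; lat ⌊0.01160/0.00416667⌋ = 2.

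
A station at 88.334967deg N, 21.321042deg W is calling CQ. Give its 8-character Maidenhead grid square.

HR98ii10

Shift to the Maidenhead origin (180°W, 90°S): lon 158.67896, lat 178.33497.
Field: lon ⌊158.67896/20⌋ = 7 → H; lat ⌊178.33497/10⌋ = 17 → R.
Square: lon ⌊18.67896/2⌋ = 9; lat ⌊8.33497/1⌋ = 8.
Subsquare: lon ⌊0.67896/0.0833333⌋ = 8 → i; lat ⌊0.33497/0.0416667⌋ = 8 → i.
Extended square: lon ⌊0.01229/0.00833333⌋ = 1; lat ⌊0.00163/0.00416667⌋ = 0.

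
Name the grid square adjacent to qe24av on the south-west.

Longitude subsquare a = 0; −1 → -1, wraps to 23 = x, carry into square.
Longitude square 2; −1 → 1.
Latitude subsquare v = 21; −1 → 20 = u.

QE14xu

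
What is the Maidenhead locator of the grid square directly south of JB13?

JB12

Latitude square 3; −1 → 2.
The longitude characters are unchanged.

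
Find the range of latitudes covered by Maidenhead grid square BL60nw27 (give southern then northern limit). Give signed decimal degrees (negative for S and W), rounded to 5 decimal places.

20.94583, 20.95000

Field B=1, L=11: +1·20° lon, +11·10° lat → SW at lon -160°, lat 20°.
Square 6, 0: +6·2° lon, +0·1° lat → SW at lon -148°, lat 20°.
Subsquare n=13, w=22: +13·0.0833333° lon, +22·0.0416667° lat → SW at lon -146.917°, lat 20.9167°.
Extended square 2, 7: +2·0.00833333° lon, +7·0.00416667° lat → SW at lon -146.9°, lat 20.9458°.
Cell spans 0.00833333° lon × 0.00416667° lat.
south 20.94583, north 20.95000.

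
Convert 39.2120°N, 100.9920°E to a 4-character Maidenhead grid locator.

OM09

Shift to the Maidenhead origin (180°W, 90°S): lon 280.99, lat 129.21.
Field (20°×10°, letters A–R): lon ⌊280.99/20⌋ = 14 → O; lat ⌊129.21/10⌋ = 12 → M.
Square (2°×1°, digits 0–9): lon ⌊0.99/2⌋ = 0; lat ⌊9.21/1⌋ = 9.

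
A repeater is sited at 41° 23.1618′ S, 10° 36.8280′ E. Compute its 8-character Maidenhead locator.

Shift to the Maidenhead origin (180°W, 90°S): lon 190.61380, lat 48.61397.
Field (20°×10°, letters A–R): 190.61380/20 → 9 → J, 48.61397/10 → 4 → E; chars JE.
Square (2°×1°, digits 0–9): 10.61380/2 → 5, 8.61397/1 → 8; chars 58.
Subsquare (5′×2.5′, letters a–x): 0.61380/0.0833333 → 7 → h, 0.61397/0.0416667 → 14 → o; chars ho.
Extended square (30″×15″, digits 0–9): 0.03047/0.00833333 → 3, 0.03064/0.00416667 → 7; chars 37.

JE58ho37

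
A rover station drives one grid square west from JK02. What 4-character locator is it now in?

IK92

Longitude square 0; −1 → -1, wraps to 9, carry into field.
Longitude field J = 9; −1 → 8 = I.
The latitude characters are unchanged.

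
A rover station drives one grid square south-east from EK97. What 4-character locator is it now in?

FK06

Longitude square 9; +1 → 10, wraps to 0, carry into field.
Longitude field E = 4; +1 → 5 = F.
Latitude square 7; −1 → 6.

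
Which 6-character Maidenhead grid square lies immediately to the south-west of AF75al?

AF65xk

Longitude subsquare a = 0; −1 → -1, wraps to 23 = x, carry into square.
Longitude square 7; −1 → 6.
Latitude subsquare l = 11; −1 → 10 = k.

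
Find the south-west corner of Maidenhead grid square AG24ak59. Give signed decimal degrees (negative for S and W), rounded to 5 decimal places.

-25.54583, -175.95833

Field A=0, G=6: +0·20° lon, +6·10° lat → SW at lon -180°, lat -30°.
Square 2, 4: +2·2° lon, +4·1° lat → SW at lon -176°, lat -26°.
Subsquare a=0, k=10: +0·0.0833333° lon, +10·0.0416667° lat → SW at lon -176°, lat -25.5833°.
Extended square 5, 9: +5·0.00833333° lon, +9·0.00416667° lat → SW at lon -175.958°, lat -25.5458°.
latitude -25.54583, longitude -175.95833.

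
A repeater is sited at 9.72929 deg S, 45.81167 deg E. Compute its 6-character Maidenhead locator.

LI20vg

Offset from 180°W / 90°S: lon 225.8117°, lat 80.2707°.
Field: lon ⌊225.8117/20⌋ = 11 → L; lat ⌊80.2707/10⌋ = 8 → I.
Square: lon ⌊5.8117/2⌋ = 2; lat ⌊0.2707/1⌋ = 0.
Subsquare: lon ⌊1.8117/0.0833333⌋ = 21 → v; lat ⌊0.2707/0.0416667⌋ = 6 → g.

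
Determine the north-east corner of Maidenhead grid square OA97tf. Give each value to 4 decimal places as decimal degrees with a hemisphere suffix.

82.7500° S, 119.6667° E

Field O=14, A=0: +14·20° lon, +0·10° lat → SW at lon 100°, lat -90°.
Square 9, 7: +9·2° lon, +7·1° lat → SW at lon 118°, lat -83°.
Subsquare t=19, f=5: +19·0.0833333° lon, +5·0.0416667° lat → SW at lon 119.583°, lat -82.7917°.
Cell spans 0.0833333° lon × 0.0416667° lat. NE corner is SW corner plus one full cell.
latitude 82.7500° S, longitude 119.6667° E.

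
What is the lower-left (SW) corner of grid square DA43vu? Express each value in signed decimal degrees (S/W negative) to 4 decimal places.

Field D=3, A=0: +3·20° lon, +0·10° lat → SW at lon -120°, lat -90°.
Square 4, 3: +4·2° lon, +3·1° lat → SW at lon -112°, lat -87°.
Subsquare v=21, u=20: +21·0.0833333° lon, +20·0.0416667° lat → SW at lon -110.25°, lat -86.1667°.
latitude -86.1667, longitude -110.2500.

-86.1667, -110.2500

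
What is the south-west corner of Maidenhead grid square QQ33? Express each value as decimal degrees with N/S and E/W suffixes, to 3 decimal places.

Field Q=16, Q=16: +16·20° lon, +16·10° lat → SW at lon 140°, lat 70°.
Square 3, 3: +3·2° lon, +3·1° lat → SW at lon 146°, lat 73°.
latitude 73.000° N, longitude 146.000° E.

73.000° N, 146.000° E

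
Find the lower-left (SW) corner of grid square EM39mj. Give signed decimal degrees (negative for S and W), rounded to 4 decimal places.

Field E=4, M=12: +4·20° lon, +12·10° lat → SW at lon -100°, lat 30°.
Square 3, 9: +3·2° lon, +9·1° lat → SW at lon -94°, lat 39°.
Subsquare m=12, j=9: +12·0.0833333° lon, +9·0.0416667° lat → SW at lon -93°, lat 39.375°.
latitude 39.3750, longitude -93.0000.

39.3750, -93.0000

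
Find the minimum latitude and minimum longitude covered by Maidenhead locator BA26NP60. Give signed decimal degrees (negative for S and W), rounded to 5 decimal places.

Field B=1, A=0: +1·20° lon, +0·10° lat → SW at lon -160°, lat -90°.
Square 2, 6: +2·2° lon, +6·1° lat → SW at lon -156°, lat -84°.
Subsquare n=13, p=15: +13·0.0833333° lon, +15·0.0416667° lat → SW at lon -154.917°, lat -83.375°.
Extended square 6, 0: +6·0.00833333° lon, +0·0.00416667° lat → SW at lon -154.867°, lat -83.375°.
latitude -83.37500, longitude -154.86667.

-83.37500, -154.86667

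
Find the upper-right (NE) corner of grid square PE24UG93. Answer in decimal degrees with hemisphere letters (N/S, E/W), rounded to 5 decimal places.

Field P=15, E=4: +15·20° lon, +4·10° lat → SW at lon 120°, lat -50°.
Square 2, 4: +2·2° lon, +4·1° lat → SW at lon 124°, lat -46°.
Subsquare u=20, g=6: +20·0.0833333° lon, +6·0.0416667° lat → SW at lon 125.667°, lat -45.75°.
Extended square 9, 3: +9·0.00833333° lon, +3·0.00416667° lat → SW at lon 125.742°, lat -45.7375°.
Cell spans 0.00833333° lon × 0.00416667° lat. NE corner is SW corner plus one full cell.
latitude 45.73333° S, longitude 125.75000° E.

45.73333° S, 125.75000° E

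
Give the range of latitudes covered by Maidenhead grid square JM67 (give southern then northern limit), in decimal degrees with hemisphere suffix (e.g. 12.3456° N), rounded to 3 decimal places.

37.000° N, 38.000° N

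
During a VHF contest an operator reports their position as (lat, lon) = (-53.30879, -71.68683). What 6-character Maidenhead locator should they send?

FD46dq

Offset from 180°W / 90°S: lon 108.3132°, lat 36.6912°.
Field: lon ⌊108.3132/20⌋ = 5 → F; lat ⌊36.6912/10⌋ = 3 → D.
Square: lon ⌊8.3132/2⌋ = 4; lat ⌊6.6912/1⌋ = 6.
Subsquare: lon ⌊0.3132/0.0833333⌋ = 3 → d; lat ⌊0.6912/0.0416667⌋ = 16 → q.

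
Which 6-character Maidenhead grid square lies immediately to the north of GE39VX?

GF30va

Latitude subsquare x = 23; +1 → 24, wraps to 0 = a, carry into square.
Latitude square 9; +1 → 10, wraps to 0, carry into field.
Latitude field E = 4; +1 → 5 = F.
The longitude characters are unchanged.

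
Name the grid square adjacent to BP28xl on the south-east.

BP38ak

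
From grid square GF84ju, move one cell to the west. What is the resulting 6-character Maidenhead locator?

GF84iu

Longitude subsquare j = 9; −1 → 8 = i.
The latitude characters are unchanged.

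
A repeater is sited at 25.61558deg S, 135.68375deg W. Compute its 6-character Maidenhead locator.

CG24dj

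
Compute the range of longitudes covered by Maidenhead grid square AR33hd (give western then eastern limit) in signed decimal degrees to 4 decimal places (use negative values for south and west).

-173.4167, -173.3333

Field A=0, R=17: +0·20° lon, +17·10° lat → SW at lon -180°, lat 80°.
Square 3, 3: +3·2° lon, +3·1° lat → SW at lon -174°, lat 83°.
Subsquare h=7, d=3: +7·0.0833333° lon, +3·0.0416667° lat → SW at lon -173.417°, lat 83.125°.
Cell spans 0.0833333° lon × 0.0416667° lat.
west -173.4167, east -173.3333.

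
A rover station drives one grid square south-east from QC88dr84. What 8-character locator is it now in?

QC88dr93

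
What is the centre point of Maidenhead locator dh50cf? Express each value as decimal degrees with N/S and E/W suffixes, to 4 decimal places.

Field D=3, H=7: +3·20° lon, +7·10° lat → SW at lon -120°, lat -20°.
Square 5, 0: +5·2° lon, +0·1° lat → SW at lon -110°, lat -20°.
Subsquare c=2, f=5: +2·0.0833333° lon, +5·0.0416667° lat → SW at lon -109.833°, lat -19.7917°.
Cell spans 0.0833333° lon × 0.0416667° lat. Centre is SW corner plus half of each.
latitude 19.7708° S, longitude 109.7917° W.

19.7708° S, 109.7917° W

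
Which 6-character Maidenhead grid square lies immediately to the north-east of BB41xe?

Longitude subsquare x = 23; +1 → 24, wraps to 0 = a, carry into square.
Longitude square 4; +1 → 5.
Latitude subsquare e = 4; +1 → 5 = f.

BB51af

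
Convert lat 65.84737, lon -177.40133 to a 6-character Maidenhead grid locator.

AP15hu

Add 180° to longitude and 90° to latitude: 2.5987, 155.8474.
Field: 2.5987/20 → 0 → A, 155.8474/10 → 15 → P; chars AP.
Square: 2.5987/2 → 1, 5.8474/1 → 5; chars 15.
Subsquare: 0.5987/0.0833333 → 7 → h, 0.8474/0.0416667 → 20 → u; chars hu.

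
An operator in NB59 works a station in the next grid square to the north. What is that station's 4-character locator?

NC50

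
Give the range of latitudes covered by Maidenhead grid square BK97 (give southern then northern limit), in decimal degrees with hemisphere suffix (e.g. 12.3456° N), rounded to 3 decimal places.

17.000° N, 18.000° N

Field B=1, K=10: +1·20° lon, +10·10° lat → SW at lon -160°, lat 10°.
Square 9, 7: +9·2° lon, +7·1° lat → SW at lon -142°, lat 17°.
Cell spans 2° lon × 1° lat.
south 17.000° N, north 18.000° N.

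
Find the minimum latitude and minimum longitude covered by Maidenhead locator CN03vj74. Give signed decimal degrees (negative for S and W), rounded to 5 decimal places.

43.39167, -138.19167

Field C=2, N=13: +2·20° lon, +13·10° lat → SW at lon -140°, lat 40°.
Square 0, 3: +0·2° lon, +3·1° lat → SW at lon -140°, lat 43°.
Subsquare v=21, j=9: +21·0.0833333° lon, +9·0.0416667° lat → SW at lon -138.25°, lat 43.375°.
Extended square 7, 4: +7·0.00833333° lon, +4·0.00416667° lat → SW at lon -138.192°, lat 43.3917°.
latitude 43.39167, longitude -138.19167.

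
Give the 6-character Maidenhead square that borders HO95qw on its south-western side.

Longitude subsquare q = 16; −1 → 15 = p.
Latitude subsquare w = 22; −1 → 21 = v.

HO95pv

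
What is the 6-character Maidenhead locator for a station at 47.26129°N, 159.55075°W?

BN07fg

Add 180° to longitude and 90° to latitude: 20.4493, 137.2613.
Field: 20.4493/20 → 1 → B, 137.2613/10 → 13 → N; chars BN.
Square: 0.4493/2 → 0, 7.2613/1 → 7; chars 07.
Subsquare: 0.4493/0.0833333 → 5 → f, 0.2613/0.0416667 → 6 → g; chars fg.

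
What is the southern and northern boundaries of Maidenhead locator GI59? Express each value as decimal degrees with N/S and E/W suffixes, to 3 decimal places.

1.000° S, 0.000° N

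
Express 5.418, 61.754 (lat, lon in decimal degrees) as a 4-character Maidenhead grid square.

Shift to the Maidenhead origin (180°W, 90°S): lon 241.75, lat 95.42.
Field: 241.75/20 → 12 → M, 95.42/10 → 9 → J; chars MJ.
Square: 1.75/2 → 0, 5.42/1 → 5; chars 05.

MJ05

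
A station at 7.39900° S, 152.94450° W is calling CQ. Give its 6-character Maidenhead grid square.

BI32mo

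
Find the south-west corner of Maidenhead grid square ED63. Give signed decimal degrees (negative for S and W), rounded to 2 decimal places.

-57.00, -88.00

Field E=4, D=3: +4·20° lon, +3·10° lat → SW at lon -100°, lat -60°.
Square 6, 3: +6·2° lon, +3·1° lat → SW at lon -88°, lat -57°.
latitude -57.00, longitude -88.00.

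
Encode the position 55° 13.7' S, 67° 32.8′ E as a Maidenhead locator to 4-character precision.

Add 180° to longitude and 90° to latitude: 247.55, 34.77.
Field: 247.55/20 → 12 → M, 34.77/10 → 3 → D; chars MD.
Square: 7.55/2 → 3, 4.77/1 → 4; chars 34.

MD34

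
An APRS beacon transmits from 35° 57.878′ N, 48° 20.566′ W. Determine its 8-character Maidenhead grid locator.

GM55tx81

Add 180° to longitude and 90° to latitude: 131.65723, 125.96463.
Field: 131.65723/20 → 6 → G, 125.96463/10 → 12 → M; chars GM.
Square: 11.65723/2 → 5, 5.96463/1 → 5; chars 55.
Subsquare: 1.65723/0.0833333 → 19 → t, 0.96463/0.0416667 → 23 → x; chars tx.
Extended square: 0.07390/0.00833333 → 8, 0.00630/0.00416667 → 1; chars 81.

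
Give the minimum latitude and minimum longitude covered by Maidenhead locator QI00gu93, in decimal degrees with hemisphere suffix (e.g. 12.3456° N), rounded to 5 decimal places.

Field Q=16, I=8: +16·20° lon, +8·10° lat → SW at lon 140°, lat -10°.
Square 0, 0: +0·2° lon, +0·1° lat → SW at lon 140°, lat -10°.
Subsquare g=6, u=20: +6·0.0833333° lon, +20·0.0416667° lat → SW at lon 140.5°, lat -9.16667°.
Extended square 9, 3: +9·0.00833333° lon, +3·0.00416667° lat → SW at lon 140.575°, lat -9.15417°.
latitude 9.15417° S, longitude 140.57500° E.

9.15417° S, 140.57500° E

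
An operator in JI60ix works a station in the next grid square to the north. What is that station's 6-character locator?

Latitude subsquare x = 23; +1 → 24, wraps to 0 = a, carry into square.
Latitude square 0; +1 → 1.
The longitude characters are unchanged.

JI61ia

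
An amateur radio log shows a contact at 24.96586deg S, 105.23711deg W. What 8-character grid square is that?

DG75ja18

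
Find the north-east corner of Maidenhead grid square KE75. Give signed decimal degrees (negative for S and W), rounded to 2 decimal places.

-44.00, 36.00

Field K=10, E=4: +10·20° lon, +4·10° lat → SW at lon 20°, lat -50°.
Square 7, 5: +7·2° lon, +5·1° lat → SW at lon 34°, lat -45°.
Cell spans 2° lon × 1° lat. NE corner is SW corner plus one full cell.
latitude -44.00, longitude 36.00.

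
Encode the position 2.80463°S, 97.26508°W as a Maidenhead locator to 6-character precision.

Add 180° to longitude and 90° to latitude: 82.7349, 87.1954.
Field: lon ⌊82.7349/20⌋ = 4 → E; lat ⌊87.1954/10⌋ = 8 → I.
Square: lon ⌊2.7349/2⌋ = 1; lat ⌊7.1954/1⌋ = 7.
Subsquare: lon ⌊0.7349/0.0833333⌋ = 8 → i; lat ⌊0.1954/0.0416667⌋ = 4 → e.

EI17ie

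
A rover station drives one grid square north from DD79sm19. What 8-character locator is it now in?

Latitude extended square 9; +1 → 10, wraps to 0, carry into subsquare.
Latitude subsquare m = 12; +1 → 13 = n.
The longitude characters are unchanged.

DD79sn10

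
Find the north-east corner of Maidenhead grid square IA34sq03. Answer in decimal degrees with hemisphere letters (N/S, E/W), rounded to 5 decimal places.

85.31667° S, 12.49167° W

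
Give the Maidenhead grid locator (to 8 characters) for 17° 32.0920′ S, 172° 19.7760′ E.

RH62dl91

Add 180° to longitude and 90° to latitude: 352.32960, 72.46513.
Field: 352.32960/20 → 17 → R, 72.46513/10 → 7 → H; chars RH.
Square: 12.32960/2 → 6, 2.46513/1 → 2; chars 62.
Subsquare: 0.32960/0.0833333 → 3 → d, 0.46513/0.0416667 → 11 → l; chars dl.
Extended square: 0.07960/0.00833333 → 9, 0.00680/0.00416667 → 1; chars 91.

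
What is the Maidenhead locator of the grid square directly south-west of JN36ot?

JN36ns

Longitude subsquare o = 14; −1 → 13 = n.
Latitude subsquare t = 19; −1 → 18 = s.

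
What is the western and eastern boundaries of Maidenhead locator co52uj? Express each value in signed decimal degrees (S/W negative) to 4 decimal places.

-128.3333, -128.2500

Field C=2, O=14: +2·20° lon, +14·10° lat → SW at lon -140°, lat 50°.
Square 5, 2: +5·2° lon, +2·1° lat → SW at lon -130°, lat 52°.
Subsquare u=20, j=9: +20·0.0833333° lon, +9·0.0416667° lat → SW at lon -128.333°, lat 52.375°.
Cell spans 0.0833333° lon × 0.0416667° lat.
west -128.3333, east -128.2500.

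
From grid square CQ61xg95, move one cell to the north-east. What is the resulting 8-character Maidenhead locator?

Longitude extended square 9; +1 → 10, wraps to 0, carry into subsquare.
Longitude subsquare x = 23; +1 → 24, wraps to 0 = a, carry into square.
Longitude square 6; +1 → 7.
Latitude extended square 5; +1 → 6.

CQ71ag06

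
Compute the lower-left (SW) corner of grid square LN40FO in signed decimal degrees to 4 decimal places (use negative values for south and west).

Field L=11, N=13: +11·20° lon, +13·10° lat → SW at lon 40°, lat 40°.
Square 4, 0: +4·2° lon, +0·1° lat → SW at lon 48°, lat 40°.
Subsquare f=5, o=14: +5·0.0833333° lon, +14·0.0416667° lat → SW at lon 48.4167°, lat 40.5833°.
latitude 40.5833, longitude 48.4167.

40.5833, 48.4167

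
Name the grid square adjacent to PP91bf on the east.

PP91cf

Longitude subsquare b = 1; +1 → 2 = c.
The latitude characters are unchanged.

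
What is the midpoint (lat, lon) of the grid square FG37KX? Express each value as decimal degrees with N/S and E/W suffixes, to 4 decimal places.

22.0208° S, 73.1250° W

Field F=5, G=6: +5·20° lon, +6·10° lat → SW at lon -80°, lat -30°.
Square 3, 7: +3·2° lon, +7·1° lat → SW at lon -74°, lat -23°.
Subsquare k=10, x=23: +10·0.0833333° lon, +23·0.0416667° lat → SW at lon -73.1667°, lat -22.0417°.
Cell spans 0.0833333° lon × 0.0416667° lat. Centre is SW corner plus half of each.
latitude 22.0208° S, longitude 73.1250° W.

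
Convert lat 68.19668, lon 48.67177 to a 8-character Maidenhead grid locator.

LP48ie07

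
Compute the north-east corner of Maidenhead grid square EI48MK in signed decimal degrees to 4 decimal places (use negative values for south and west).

-1.5417, -90.9167

Field E=4, I=8: +4·20° lon, +8·10° lat → SW at lon -100°, lat -10°.
Square 4, 8: +4·2° lon, +8·1° lat → SW at lon -92°, lat -2°.
Subsquare m=12, k=10: +12·0.0833333° lon, +10·0.0416667° lat → SW at lon -91°, lat -1.58333°.
Cell spans 0.0833333° lon × 0.0416667° lat. NE corner is SW corner plus one full cell.
latitude -1.5417, longitude -90.9167.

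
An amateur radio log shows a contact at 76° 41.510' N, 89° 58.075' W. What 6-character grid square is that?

Add 180° to longitude and 90° to latitude: 90.0321, 166.6918.
Field: 90.0321/20 → 4 → E, 166.6918/10 → 16 → Q; chars EQ.
Square: 10.0321/2 → 5, 6.6918/1 → 6; chars 56.
Subsquare: 0.0321/0.0833333 → 0 → a, 0.6918/0.0416667 → 16 → q; chars aq.

EQ56aq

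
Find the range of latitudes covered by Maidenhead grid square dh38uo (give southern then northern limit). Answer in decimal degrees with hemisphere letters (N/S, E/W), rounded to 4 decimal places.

11.4167° S, 11.3750° S

Field D=3, H=7: +3·20° lon, +7·10° lat → SW at lon -120°, lat -20°.
Square 3, 8: +3·2° lon, +8·1° lat → SW at lon -114°, lat -12°.
Subsquare u=20, o=14: +20·0.0833333° lon, +14·0.0416667° lat → SW at lon -112.333°, lat -11.4167°.
Cell spans 0.0833333° lon × 0.0416667° lat.
south 11.4167° S, north 11.3750° S.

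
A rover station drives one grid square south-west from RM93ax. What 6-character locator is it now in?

RM83xw

Longitude subsquare a = 0; −1 → -1, wraps to 23 = x, carry into square.
Longitude square 9; −1 → 8.
Latitude subsquare x = 23; −1 → 22 = w.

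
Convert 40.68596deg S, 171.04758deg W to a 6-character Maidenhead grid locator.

AE49lh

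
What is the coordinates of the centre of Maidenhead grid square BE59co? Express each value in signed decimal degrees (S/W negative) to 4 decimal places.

-40.3958, -149.7917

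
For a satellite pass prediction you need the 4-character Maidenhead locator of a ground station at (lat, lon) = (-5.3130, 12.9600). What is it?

Shift to the Maidenhead origin (180°W, 90°S): lon 192.96, lat 84.69.
Field (20°×10°, letters A–R): 192.96/20 → 9 → J, 84.69/10 → 8 → I; chars JI.
Square (2°×1°, digits 0–9): 12.96/2 → 6, 4.69/1 → 4; chars 64.

JI64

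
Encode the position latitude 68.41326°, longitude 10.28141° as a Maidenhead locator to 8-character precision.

Offset from 180°W / 90°S: lon 190.28141°, lat 158.41326°.
Field: 190.28141/20 → 9 → J, 158.41326/10 → 15 → P; chars JP.
Square: 10.28141/2 → 5, 8.41326/1 → 8; chars 58.
Subsquare: 0.28141/0.0833333 → 3 → d, 0.41326/0.0416667 → 9 → j; chars dj.
Extended square: 0.03141/0.00833333 → 3, 0.03826/0.00416667 → 9; chars 39.

JP58dj39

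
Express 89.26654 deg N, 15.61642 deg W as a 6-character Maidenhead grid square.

IR29eg

Offset from 180°W / 90°S: lon 164.3836°, lat 179.2665°.
Field (20°×10°, letters A–R): lon ⌊164.3836/20⌋ = 8 → I; lat ⌊179.2665/10⌋ = 17 → R.
Square (2°×1°, digits 0–9): lon ⌊4.3836/2⌋ = 2; lat ⌊9.2665/1⌋ = 9.
Subsquare (5′×2.5′, letters a–x): lon ⌊0.3836/0.0833333⌋ = 4 → e; lat ⌊0.2665/0.0416667⌋ = 6 → g.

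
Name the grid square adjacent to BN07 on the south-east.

Longitude square 0; +1 → 1.
Latitude square 7; −1 → 6.

BN16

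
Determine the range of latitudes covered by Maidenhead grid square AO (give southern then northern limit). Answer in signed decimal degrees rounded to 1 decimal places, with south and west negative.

50.0, 60.0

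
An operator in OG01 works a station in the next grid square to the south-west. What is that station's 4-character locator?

Longitude square 0; −1 → -1, wraps to 9, carry into field.
Longitude field O = 14; −1 → 13 = N.
Latitude square 1; −1 → 0.

NG90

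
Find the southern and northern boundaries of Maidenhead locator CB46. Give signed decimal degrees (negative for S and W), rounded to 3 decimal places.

-74.000, -73.000

Field C=2, B=1: +2·20° lon, +1·10° lat → SW at lon -140°, lat -80°.
Square 4, 6: +4·2° lon, +6·1° lat → SW at lon -132°, lat -74°.
Cell spans 2° lon × 1° lat.
south -74.000, north -73.000.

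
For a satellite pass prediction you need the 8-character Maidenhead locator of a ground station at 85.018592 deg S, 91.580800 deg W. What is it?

EA44fx05

Offset from 180°W / 90°S: lon 88.41920°, lat 4.98141°.
Field: lon ⌊88.41920/20⌋ = 4 → E; lat ⌊4.98141/10⌋ = 0 → A.
Square: lon ⌊8.41920/2⌋ = 4; lat ⌊4.98141/1⌋ = 4.
Subsquare: lon ⌊0.41920/0.0833333⌋ = 5 → f; lat ⌊0.98141/0.0416667⌋ = 23 → x.
Extended square: lon ⌊0.00253/0.00833333⌋ = 0; lat ⌊0.02307/0.00416667⌋ = 5.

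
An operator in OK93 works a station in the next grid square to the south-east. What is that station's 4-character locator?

PK02

Longitude square 9; +1 → 10, wraps to 0, carry into field.
Longitude field O = 14; +1 → 15 = P.
Latitude square 3; −1 → 2.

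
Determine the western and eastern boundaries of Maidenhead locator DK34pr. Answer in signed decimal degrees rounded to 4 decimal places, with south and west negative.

-112.7500, -112.6667

Field D=3, K=10: +3·20° lon, +10·10° lat → SW at lon -120°, lat 10°.
Square 3, 4: +3·2° lon, +4·1° lat → SW at lon -114°, lat 14°.
Subsquare p=15, r=17: +15·0.0833333° lon, +17·0.0416667° lat → SW at lon -112.75°, lat 14.7083°.
Cell spans 0.0833333° lon × 0.0416667° lat.
west -112.7500, east -112.6667.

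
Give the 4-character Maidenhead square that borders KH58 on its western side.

Longitude square 5; −1 → 4.
The latitude characters are unchanged.

KH48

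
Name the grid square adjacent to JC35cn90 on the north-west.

JC35cn81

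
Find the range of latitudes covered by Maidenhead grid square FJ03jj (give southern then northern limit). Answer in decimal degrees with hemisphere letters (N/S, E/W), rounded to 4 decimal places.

Field F=5, J=9: +5·20° lon, +9·10° lat → SW at lon -80°, lat 0°.
Square 0, 3: +0·2° lon, +3·1° lat → SW at lon -80°, lat 3°.
Subsquare j=9, j=9: +9·0.0833333° lon, +9·0.0416667° lat → SW at lon -79.25°, lat 3.375°.
Cell spans 0.0833333° lon × 0.0416667° lat.
south 3.3750° N, north 3.4167° N.

3.3750° N, 3.4167° N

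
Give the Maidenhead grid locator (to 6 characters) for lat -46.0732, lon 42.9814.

LE13lw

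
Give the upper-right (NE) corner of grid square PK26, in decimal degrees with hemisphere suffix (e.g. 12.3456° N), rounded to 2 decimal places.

Field P=15, K=10: +15·20° lon, +10·10° lat → SW at lon 120°, lat 10°.
Square 2, 6: +2·2° lon, +6·1° lat → SW at lon 124°, lat 16°.
Cell spans 2° lon × 1° lat. NE corner is SW corner plus one full cell.
latitude 17.00° N, longitude 126.00° E.

17.00° N, 126.00° E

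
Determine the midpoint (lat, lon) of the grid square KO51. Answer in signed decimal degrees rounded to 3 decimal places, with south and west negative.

51.500, 31.000

Field K=10, O=14: +10·20° lon, +14·10° lat → SW at lon 20°, lat 50°.
Square 5, 1: +5·2° lon, +1·1° lat → SW at lon 30°, lat 51°.
Cell spans 2° lon × 1° lat. Centre is SW corner plus half of each.
latitude 51.500, longitude 31.000.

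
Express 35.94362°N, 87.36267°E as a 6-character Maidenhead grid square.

Offset from 180°W / 90°S: lon 267.3627°, lat 125.9436°.
Field: 267.3627/20 → 13 → N, 125.9436/10 → 12 → M; chars NM.
Square: 7.3627/2 → 3, 5.9436/1 → 5; chars 35.
Subsquare: 1.3627/0.0833333 → 16 → q, 0.9436/0.0416667 → 22 → w; chars qw.

NM35qw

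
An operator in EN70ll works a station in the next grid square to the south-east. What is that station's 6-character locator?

Longitude subsquare l = 11; +1 → 12 = m.
Latitude subsquare l = 11; −1 → 10 = k.

EN70mk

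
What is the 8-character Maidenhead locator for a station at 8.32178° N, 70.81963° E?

MJ58jh87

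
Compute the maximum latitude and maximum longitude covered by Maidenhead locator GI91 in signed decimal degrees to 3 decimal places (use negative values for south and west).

Field G=6, I=8: +6·20° lon, +8·10° lat → SW at lon -60°, lat -10°.
Square 9, 1: +9·2° lon, +1·1° lat → SW at lon -42°, lat -9°.
Cell spans 2° lon × 1° lat. NE corner is SW corner plus one full cell.
latitude -8.000, longitude -40.000.

-8.000, -40.000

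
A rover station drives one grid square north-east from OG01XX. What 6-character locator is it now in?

OG12aa

Longitude subsquare x = 23; +1 → 24, wraps to 0 = a, carry into square.
Longitude square 0; +1 → 1.
Latitude subsquare x = 23; +1 → 24, wraps to 0 = a, carry into square.
Latitude square 1; +1 → 2.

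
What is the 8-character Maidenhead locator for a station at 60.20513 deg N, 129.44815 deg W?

Offset from 180°W / 90°S: lon 50.55185°, lat 150.20513°.
Field (20°×10°, letters A–R): lon ⌊50.55185/20⌋ = 2 → C; lat ⌊150.20513/10⌋ = 15 → P.
Square (2°×1°, digits 0–9): lon ⌊10.55185/2⌋ = 5; lat ⌊0.20513/1⌋ = 0.
Subsquare (5′×2.5′, letters a–x): lon ⌊0.55185/0.0833333⌋ = 6 → g; lat ⌊0.20513/0.0416667⌋ = 4 → e.
Extended square (30″×15″, digits 0–9): lon ⌊0.05185/0.00833333⌋ = 6; lat ⌊0.03846/0.00416667⌋ = 9.

CP50ge69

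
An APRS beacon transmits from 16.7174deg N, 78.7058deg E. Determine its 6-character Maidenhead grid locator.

MK96ir

Offset from 180°W / 90°S: lon 258.7058°, lat 106.7174°.
Field: 258.7058/20 → 12 → M, 106.7174/10 → 10 → K; chars MK.
Square: 18.7058/2 → 9, 6.7174/1 → 6; chars 96.
Subsquare: 0.7058/0.0833333 → 8 → i, 0.7174/0.0416667 → 17 → r; chars ir.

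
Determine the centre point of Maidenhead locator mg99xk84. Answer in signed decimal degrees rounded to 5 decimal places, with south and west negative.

-20.56458, 79.98750

Field M=12, G=6: +12·20° lon, +6·10° lat → SW at lon 60°, lat -30°.
Square 9, 9: +9·2° lon, +9·1° lat → SW at lon 78°, lat -21°.
Subsquare x=23, k=10: +23·0.0833333° lon, +10·0.0416667° lat → SW at lon 79.9167°, lat -20.5833°.
Extended square 8, 4: +8·0.00833333° lon, +4·0.00416667° lat → SW at lon 79.9833°, lat -20.5667°.
Cell spans 0.00833333° lon × 0.00416667° lat. Centre is SW corner plus half of each.
latitude -20.56458, longitude 79.98750.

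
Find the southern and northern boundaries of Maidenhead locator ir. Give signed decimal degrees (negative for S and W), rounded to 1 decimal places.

80.0, 90.0

Field I=8, R=17: +8·20° lon, +17·10° lat → SW at lon -20°, lat 80°.
Cell spans 20° lon × 10° lat.
south 80.0, north 90.0.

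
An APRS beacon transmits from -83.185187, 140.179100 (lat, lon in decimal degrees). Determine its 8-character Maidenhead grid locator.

QA06ct15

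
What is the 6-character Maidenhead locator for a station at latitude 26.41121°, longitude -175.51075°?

AL26fj

Shift to the Maidenhead origin (180°W, 90°S): lon 4.4892, lat 116.4112.
Field: 4.4892/20 → 0 → A, 116.4112/10 → 11 → L; chars AL.
Square: 4.4892/2 → 2, 6.4112/1 → 6; chars 26.
Subsquare: 0.4892/0.0833333 → 5 → f, 0.4112/0.0416667 → 9 → j; chars fj.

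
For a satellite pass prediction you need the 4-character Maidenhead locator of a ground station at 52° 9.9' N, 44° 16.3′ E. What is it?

Shift to the Maidenhead origin (180°W, 90°S): lon 224.27, lat 142.16.
Field: lon ⌊224.27/20⌋ = 11 → L; lat ⌊142.16/10⌋ = 14 → O.
Square: lon ⌊4.27/2⌋ = 2; lat ⌊2.16/1⌋ = 2.

LO22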